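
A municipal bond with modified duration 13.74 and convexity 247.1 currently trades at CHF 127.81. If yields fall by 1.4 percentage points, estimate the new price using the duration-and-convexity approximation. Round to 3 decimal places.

Duration effect: -D_mod·Δy = -13.74 × (-0.014) = +0.192360
Convexity effect: ½·C·(Δy)² = 0.5 × 247.1 × (-0.014)² = +0.0242158
ΔP/P ≈ +0.192360 + 0.0242158 = +0.2165758
New price ≈ 127.81 × (1 + 0.2165758) = 155.490552998.

CHF 155.491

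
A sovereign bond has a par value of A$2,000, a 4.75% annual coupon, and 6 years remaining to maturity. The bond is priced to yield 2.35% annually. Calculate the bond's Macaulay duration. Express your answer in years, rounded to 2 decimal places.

5.40 years

Periodic yield y = 0.0235. Discount each cash flow and weight by its year:
  t   CF        PV=CF/(1+0.0235)^t    t·PV
  1        95.00        92.8188        92.8188
  2        95.00        90.6876       181.3752
  3        95.00        88.6054       265.8161
  4        95.00        86.5710       346.2838
  5        95.00        84.5833       422.9163
  6     2,095.00     1,822.4556    10,934.7333
  Σ                  2,265.7215    12,243.9435
Price P = Σ PV = 2,265.7215.
Macaulay duration = Σ(t·PV) / P = 12,243.9435 / 2,265.7215 = 5.40399 years.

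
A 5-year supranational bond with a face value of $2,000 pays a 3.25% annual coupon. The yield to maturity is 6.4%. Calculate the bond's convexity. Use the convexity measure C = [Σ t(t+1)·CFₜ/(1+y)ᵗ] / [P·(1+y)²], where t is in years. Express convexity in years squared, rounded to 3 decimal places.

24.178

With y = 0.064:
  t   CF        PV=CF/(1+0.064)^t    t·PV        t(t+1)·PV
  1        65.00        61.0902        61.0902         122.1805
  2        65.00        57.4156       114.8313         344.4938
  3        65.00        53.9621       161.8862         647.5446
  4        65.00        50.7162       202.8649       1,014.3243
  5     2,065.00     1,514.3000     7,571.4999      45,428.9994
  Σ                  1,737.4841     8,112.1724      47,557.5425
P = 1,737.4841.
Convexity = Σ t(t+1)·PV / [P·(1+y)²] = 47,557.5425 / (1,737.4841 × 1.132096) = 24.17772.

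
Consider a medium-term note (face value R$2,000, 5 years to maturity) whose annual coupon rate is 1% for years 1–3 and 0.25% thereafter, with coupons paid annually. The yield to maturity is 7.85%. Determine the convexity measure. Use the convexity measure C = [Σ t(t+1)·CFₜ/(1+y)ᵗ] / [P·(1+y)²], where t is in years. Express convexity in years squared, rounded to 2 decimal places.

25.04

With y = 0.0785:
  t   CF        PV=CF/(1+0.0785)^t    t·PV        t(t+1)·PV
  1        20.00        18.5443        18.5443          37.0885
  2        20.00        17.1945        34.3890         103.1670
  3        20.00        15.9430        47.8289         191.3158
  4         5.00         3.6956        14.7826          73.9128
  5     2,005.00     1,374.0851     6,870.4255      41,222.5529
  Σ                  1,429.4625     6,985.9703      41,628.0371
P = 1,429.4625.
Convexity = Σ t(t+1)·PV / [P·(1+y)²] = 41,628.0371 / (1,429.4625 × 1.163162) = 25.03646.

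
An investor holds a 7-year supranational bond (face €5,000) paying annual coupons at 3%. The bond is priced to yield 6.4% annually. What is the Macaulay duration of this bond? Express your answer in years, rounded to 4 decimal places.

6.3404 years

Periodic yield y = 0.064. Discount each cash flow and weight by its year:
  t   CF        PV=CF/(1+0.064)^t    t·PV
  1       150.00       140.9774       140.9774
  2       150.00       132.4976       264.9952
  3       150.00       124.5278       373.5835
  4       150.00       117.0374       468.1497
  5       150.00       109.9976       549.9879
  6       150.00       103.3812       620.2871
  7     5,150.00     3,335.9216    23,351.4511
  Σ                  4,064.3406    25,769.4318
Price P = Σ PV = 4,064.3406.
Macaulay duration = Σ(t·PV) / P = 25,769.4318 / 4,064.3406 = 6.34037 years.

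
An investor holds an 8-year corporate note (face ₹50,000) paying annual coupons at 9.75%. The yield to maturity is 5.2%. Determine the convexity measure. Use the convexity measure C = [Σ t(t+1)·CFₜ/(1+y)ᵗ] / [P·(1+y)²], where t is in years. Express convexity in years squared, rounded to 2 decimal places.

45.54

With y = 0.052:
  t   CF        PV=CF/(1+0.052)^t    t·PV        t(t+1)·PV
  1     4,875.00     4,634.0304     4,634.0304       9,268.0608
  2     4,875.00     4,404.9719     8,809.9438      26,429.8313
  3     4,875.00     4,187.2356    12,561.7069      50,246.8275
  4     4,875.00     3,980.2620    15,921.0480      79,605.2401
  5     4,875.00     3,783.5190    18,917.5951     113,505.5704
  6     4,875.00     3,596.5010    21,579.0058     151,053.0405
  7     4,875.00     3,418.7272    23,931.0901     191,448.7206
  8    54,875.00    36,580.4139   292,643.3109   2,633,789.7983
  Σ                 64,585.6609   398,997.7309   3,255,347.0895
P = 64,585.6609.
Convexity = Σ t(t+1)·PV / [P·(1+y)²] = 3,255,347.0895 / (64,585.6609 × 1.106704) = 45.54385.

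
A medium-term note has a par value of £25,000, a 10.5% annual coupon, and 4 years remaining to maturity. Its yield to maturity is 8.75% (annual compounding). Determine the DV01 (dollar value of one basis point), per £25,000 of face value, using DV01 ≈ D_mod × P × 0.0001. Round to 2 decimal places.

£8.46

Periodic yield y = 0.0875.
  t   CF        PV=CF/(1+0.0875)^t    t·PV
  1     2,625.00     2,413.7931     2,413.7931
  2     2,625.00     2,219.5799     4,439.1597
  3     2,625.00     2,040.9930     6,122.9789
  4    27,625.00    19,750.8242    79,003.2969
  Σ                 26,425.1902    91,979.2287
P = 26,425.1902; D_Mac = 3.48074 yrs; D_mod = 3.20068 yrs.
DV01 ≈ 3.20068 × 26,425.1902 × 0.0001 = 8.457860.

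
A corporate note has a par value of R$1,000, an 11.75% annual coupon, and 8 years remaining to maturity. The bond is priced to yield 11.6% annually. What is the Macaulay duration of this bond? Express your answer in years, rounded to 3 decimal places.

Periodic yield y = 0.116. Discount each cash flow and weight by its year:
  t   CF        PV=CF/(1+0.116)^t    t·PV
  1       117.50       105.2867       105.2867
  2       117.50        94.3430       188.6859
  3       117.50        84.5367       253.6101
  4       117.50        75.7497       302.9989
  5       117.50        67.8761       339.3805
  6       117.50        60.8209       364.9253
  7       117.50        54.4990       381.4930
  8     1,117.50       464.4447     3,715.5573
  Σ                  1,007.5568     5,651.9377
Price P = Σ PV = 1,007.5568.
Macaulay duration = Σ(t·PV) / P = 5,651.9377 / 1,007.5568 = 5.60955 years.

5.610 years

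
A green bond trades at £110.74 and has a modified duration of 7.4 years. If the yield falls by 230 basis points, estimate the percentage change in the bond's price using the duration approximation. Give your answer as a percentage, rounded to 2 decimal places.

+17.02%

Duration approximation: ΔP/P ≈ -D_mod · Δy = -7.4 × (-0.023) = +0.170200.
As a percentage: +17.0200%.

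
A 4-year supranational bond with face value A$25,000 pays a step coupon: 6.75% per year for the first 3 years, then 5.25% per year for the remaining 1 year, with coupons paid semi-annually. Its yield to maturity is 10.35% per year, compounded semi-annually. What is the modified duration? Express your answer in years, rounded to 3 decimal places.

Periodic yield y = 0.05175. First find Macaulay duration:
  t   CF        PV=CF/(1+0.05175)^t    t·PV
  1       843.75       802.2344       802.2344
  2       843.75       762.7615     1,525.5229
  3       843.75       725.2308     2,175.6923
  4       843.75       689.5467     2,758.1869
  5       843.75       655.6185     3,278.0924
  6       843.75       623.3596     3,740.1577
  7       656.25       460.9796     3,226.8569
  8    25,656.25    17,135.3513   137,082.8106
  Σ                 21,855.0823   154,589.5542
P = 21,855.0823; Macaulay duration = 154,589.5542 / 21,855.0823 = 7.07339 half-year periods = 3.53670 years.
Modified duration = D_Mac / (1 + y) = 3.53670 / 1.05175 = 3.36268 years.

3.363 years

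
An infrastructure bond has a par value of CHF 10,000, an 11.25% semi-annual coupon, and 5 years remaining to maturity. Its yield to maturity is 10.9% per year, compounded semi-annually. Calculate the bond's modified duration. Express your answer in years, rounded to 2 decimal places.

Periodic yield y = 0.0545. First find Macaulay duration:
  t   CF        PV=CF/(1+0.0545)^t    t·PV
  1       562.50       533.4282       533.4282
  2       562.50       505.8589     1,011.7177
  3       562.50       479.7144     1,439.1433
  4       562.50       454.9212     1,819.6849
  5       562.50       431.4094     2,157.0470
  6       562.50       409.1128     2,454.6765
  7       562.50       387.9685     2,715.7793
  8       562.50       367.9170     2,943.3360
  9       562.50       348.9018     3,140.1166
  10   10,562.50     6,212.9932    62,129.9324
  Σ                 10,132.2254    80,344.8619
P = 10,132.2254; Macaulay duration = 80,344.8619 / 10,132.2254 = 7.92964 half-year periods = 3.96482 years.
Modified duration = D_Mac / (1 + y) = 3.96482 / 1.0545 = 3.75990 years.

3.76 years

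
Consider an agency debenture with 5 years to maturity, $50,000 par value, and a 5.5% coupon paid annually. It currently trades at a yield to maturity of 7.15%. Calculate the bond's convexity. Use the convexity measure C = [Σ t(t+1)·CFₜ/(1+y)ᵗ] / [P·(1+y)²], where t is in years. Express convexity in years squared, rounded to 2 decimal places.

With y = 0.0715:
  t   CF        PV=CF/(1+0.0715)^t    t·PV        t(t+1)·PV
  1     2,750.00     2,566.4956     2,566.4956       5,132.9911
  2     2,750.00     2,395.2362     4,790.4724      14,371.4171
  3     2,750.00     2,235.4047     6,706.2142      26,824.8569
  4     2,750.00     2,086.2387     8,344.9547      41,724.7735
  5    52,750.00    37,347.5044   186,737.5220   1,120,425.1319
  Σ                 46,630.8796   209,145.6588   1,208,479.1706
P = 46,630.8796.
Convexity = Σ t(t+1)·PV / [P·(1+y)²] = 1,208,479.1706 / (46,630.8796 × 1.148112) = 22.57258.

22.57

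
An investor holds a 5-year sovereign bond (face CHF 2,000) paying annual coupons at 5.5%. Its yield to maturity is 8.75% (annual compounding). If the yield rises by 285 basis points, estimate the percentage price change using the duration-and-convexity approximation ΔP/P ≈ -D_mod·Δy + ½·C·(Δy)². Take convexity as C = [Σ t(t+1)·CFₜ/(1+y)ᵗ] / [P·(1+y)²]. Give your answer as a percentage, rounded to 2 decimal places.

With y = 0.0875:
  t   CF        PV=CF/(1+0.0875)^t    t·PV        t(t+1)·PV
  1       110.00       101.1494       101.1494         202.2989
  2       110.00        93.0110       186.0219         558.0658
  3       110.00        85.5273       256.5820       1,026.3279
  4       110.00        78.6458       314.5833       1,572.9163
  5     2,110.00     1,387.1906     6,935.9528      41,615.7170
  Σ                  1,745.5241     7,794.2894      44,975.3259
P = 1,745.5241; D_Mac = 4.46530 yrs; D_mod = 4.10602 yrs; C = 21.78662.
Duration effect: -4.10602 × (+0.0285) = -0.117022
Convexity effect: 0.5 × 21.78662 × (0.0285)² = +0.0088481
ΔP/P ≈ -0.117022 + 0.0088481 = -0.108174 = -10.8174%.

-10.82%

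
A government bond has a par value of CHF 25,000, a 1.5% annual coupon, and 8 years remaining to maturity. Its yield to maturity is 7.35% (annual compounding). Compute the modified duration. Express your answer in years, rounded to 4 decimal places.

Periodic yield y = 0.0735. First find Macaulay duration:
  t   CF        PV=CF/(1+0.0735)^t    t·PV
  1       375.00       349.3246       349.3246
  2       375.00       325.4072       650.8144
  3       375.00       303.1273       909.3820
  4       375.00       282.3729     1,129.4918
  5       375.00       263.0395     1,315.1977
  6       375.00       245.0298     1,470.1790
  7       375.00       228.2532     1,597.7726
  8    25,375.00    14,387.6433   115,101.1460
  Σ                 16,384.1980   122,523.3082
P = 16,384.1980; Macaulay duration = 122,523.3082 / 16,384.1980 = 7.47814 years.
Modified duration = D_Mac / (1 + y) = 7.47814 / 1.0735 = 6.96613 years.

6.9661 years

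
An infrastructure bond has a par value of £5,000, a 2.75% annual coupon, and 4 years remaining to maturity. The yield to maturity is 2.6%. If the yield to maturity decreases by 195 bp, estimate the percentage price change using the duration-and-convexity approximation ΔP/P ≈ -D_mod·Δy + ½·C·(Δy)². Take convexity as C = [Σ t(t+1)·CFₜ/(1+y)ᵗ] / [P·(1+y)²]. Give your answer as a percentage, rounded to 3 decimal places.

With y = 0.026:
  t   CF        PV=CF/(1+0.026)^t    t·PV        t(t+1)·PV
  1       137.50       134.0156       134.0156         268.0312
  2       137.50       130.6195       261.2390         783.7169
  3       137.50       127.3094       381.9283       1,527.7133
  4     5,137.50     4,636.2024    18,544.8098      92,724.0489
  Σ                  5,028.1470    19,321.9927      95,303.5103
P = 5,028.1470; D_Mac = 3.84277 yrs; D_mod = 3.74539 yrs; C = 18.00554.
Duration effect: -3.74539 × (-0.0195) = +0.073035
Convexity effect: 0.5 × 18.00554 × (-0.0195)² = +0.0034233
ΔP/P ≈ +0.073035 + 0.0034233 = +0.076458 = +7.6458%.

+7.646%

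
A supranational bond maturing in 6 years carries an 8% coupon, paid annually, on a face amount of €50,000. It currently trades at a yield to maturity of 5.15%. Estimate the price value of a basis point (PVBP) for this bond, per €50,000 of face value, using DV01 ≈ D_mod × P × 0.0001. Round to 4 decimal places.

€27.5531

Periodic yield y = 0.0515.
  t   CF        PV=CF/(1+0.0515)^t    t·PV
  1     4,000.00     3,804.0894     3,804.0894
  2     4,000.00     3,617.7740     7,235.5481
  3     4,000.00     3,440.5840    10,321.7519
  4     4,000.00     3,272.0722    13,088.2890
  5     4,000.00     3,111.8138    15,559.0691
  6    54,000.00    39,951.9607   239,711.7641
  Σ                 57,198.2941   289,720.5116
P = 57,198.2941; D_Mac = 5.06519 yrs; D_mod = 4.81711 yrs.
DV01 ≈ 4.81711 × 57,198.2941 × 0.0001 = 27.553068.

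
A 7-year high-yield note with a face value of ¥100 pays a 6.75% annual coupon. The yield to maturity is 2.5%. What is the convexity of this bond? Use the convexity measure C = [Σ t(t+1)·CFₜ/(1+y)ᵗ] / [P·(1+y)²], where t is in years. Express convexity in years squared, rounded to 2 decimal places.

With y = 0.025:
  t   CF        PV=CF/(1+0.025)^t    t·PV        t(t+1)·PV
  1         6.75         6.5854         6.5854          13.1707
  2         6.75         6.4247        12.8495          38.5485
  3         6.75         6.2680        18.8041          75.2166
  4         6.75         6.1152        24.4607         122.3033
  5         6.75         5.9660        29.8301         178.9805
  6         6.75         5.8205        34.9230         244.4612
  7       106.75        89.8051       628.6354       5,029.0836
  Σ                    126.9849       756.0882       5,701.7643
P = 126.9849.
Convexity = Σ t(t+1)·PV / [P·(1+y)²] = 5,701.7643 / (126.9849 × 1.050625) = 42.73753.

42.74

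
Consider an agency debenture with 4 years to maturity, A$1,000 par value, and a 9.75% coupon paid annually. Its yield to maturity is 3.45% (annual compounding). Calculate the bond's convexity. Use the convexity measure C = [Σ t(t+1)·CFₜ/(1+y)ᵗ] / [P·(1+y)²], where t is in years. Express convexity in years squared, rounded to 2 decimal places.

With y = 0.0345:
  t   CF        PV=CF/(1+0.0345)^t    t·PV        t(t+1)·PV
  1        97.50        94.2484        94.2484         188.4969
  2        97.50        91.1053       182.2106         546.6318
  3        97.50        88.0670       264.2010       1,056.8038
  4     1,097.50       958.2582     3,833.0328      19,165.1642
  Σ                  1,231.6789     4,373.6928      20,957.0967
P = 1,231.6789.
Convexity = Σ t(t+1)·PV / [P·(1+y)²] = 20,957.0967 / (1,231.6789 × 1.070190) = 15.89910.

15.90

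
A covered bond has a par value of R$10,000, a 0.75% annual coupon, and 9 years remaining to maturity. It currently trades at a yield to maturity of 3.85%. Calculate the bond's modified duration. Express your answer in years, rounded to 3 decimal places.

8.367 years

Periodic yield y = 0.0385. First find Macaulay duration:
  t   CF        PV=CF/(1+0.0385)^t    t·PV
  1        75.00        72.2195        72.2195
  2        75.00        69.5422       139.0843
  3        75.00        66.9641       200.8922
  4        75.00        64.4815       257.9261
  5        75.00        62.0910       310.4551
  6        75.00        59.7891       358.7348
  7        75.00        57.5726       403.0081
  8        75.00        55.4382       443.5057
  9    10,075.00     7,171.1127    64,540.0142
  Σ                  7,679.2109    66,725.8400
P = 7,679.2109; Macaulay duration = 66,725.8400 / 7,679.2109 = 8.68915 years.
Modified duration = D_Mac / (1 + y) = 8.68915 / 1.0385 = 8.36702 years.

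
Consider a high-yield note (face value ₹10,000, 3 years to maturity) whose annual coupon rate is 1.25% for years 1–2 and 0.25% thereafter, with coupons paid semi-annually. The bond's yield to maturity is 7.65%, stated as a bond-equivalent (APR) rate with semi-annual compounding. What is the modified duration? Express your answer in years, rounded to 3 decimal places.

Periodic yield y = 0.03825. First find Macaulay duration:
  t   CF        PV=CF/(1+0.03825)^t    t·PV
  1        62.50        60.1974        60.1974
  2        62.50        57.9797       115.9594
  3        62.50        55.8437       167.5311
  4        62.50        53.7864       215.1455
  5        12.50        10.3610        51.8048
  6    10,012.50     7,993.3879    47,960.3276
  Σ                  8,231.5561    48,570.9659
P = 8,231.5561; Macaulay duration = 48,570.9659 / 8,231.5561 = 5.90058 half-year periods = 2.95029 years.
Modified duration = D_Mac / (1 + y) = 2.95029 / 1.03825 = 2.84160 years.

2.842 years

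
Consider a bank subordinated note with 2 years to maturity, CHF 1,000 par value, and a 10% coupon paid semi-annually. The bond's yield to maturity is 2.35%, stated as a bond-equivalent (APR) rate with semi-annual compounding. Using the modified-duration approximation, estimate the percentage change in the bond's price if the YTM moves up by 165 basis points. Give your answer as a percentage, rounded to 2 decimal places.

-3.05%

Periodic yield y = 0.01175. Modified duration first:
  t   CF        PV=CF/(1+0.01175)^t    t·PV
  1        50.00        49.4193        49.4193
  2        50.00        48.8454        97.6908
  3        50.00        48.2781       144.8344
  4     1,050.00     1,002.0663     4,008.2651
  Σ                  1,148.6091     4,300.2096
P = 1,148.6091; D_Mac = 3.74384 half-year periods = 1.87192 yrs; D_mod = 1.87192/(1+0.01175) = 1.85018 yrs.
ΔP/P ≈ -D_mod · Δy = -1.85018 × (+0.0165) = -0.030528 = -3.0528%.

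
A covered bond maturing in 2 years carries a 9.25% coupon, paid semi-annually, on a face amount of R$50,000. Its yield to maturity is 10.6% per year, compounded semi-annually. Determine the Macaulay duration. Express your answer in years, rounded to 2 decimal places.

1.87 years

Periodic yield y = 0.053. Discount each cash flow and weight by its period:
  t   CF        PV=CF/(1+0.053)^t    t·PV
  1     2,312.50     2,196.1064     2,196.1064
  2     2,312.50     2,085.5711     4,171.1422
  3     2,312.50     1,980.5993     5,941.7980
  4    52,312.50    42,549.2580   170,197.0318
  Σ                 48,811.5347   182,506.0784
Price P = Σ PV = 48,811.5347.
Macaulay duration = Σ(t·PV) / P = 182,506.0784 / 48,811.5347 = 3.73899 half-year periods.
In years: 3.73899 / 2 = 1.86950 years.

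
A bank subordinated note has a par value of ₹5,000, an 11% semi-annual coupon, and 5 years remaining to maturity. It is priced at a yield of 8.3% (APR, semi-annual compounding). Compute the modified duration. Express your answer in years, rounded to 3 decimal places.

3.874 years

Periodic yield y = 0.0415. First find Macaulay duration:
  t   CF        PV=CF/(1+0.0415)^t    t·PV
  1       275.00       264.0422       264.0422
  2       275.00       253.5211       507.0422
  3       275.00       243.4192       730.2577
  4       275.00       233.7198       934.8794
  5       275.00       224.4070     1,122.0348
  6       275.00       215.4652     1,292.7909
  7       275.00       206.8797     1,448.1576
  8       275.00       198.6362     1,589.0900
  9       275.00       190.7213     1,716.4918
  10    5,275.00     3,512.6083    35,126.0828
  Σ                  5,543.4200    44,730.8694
P = 5,543.4200; Macaulay duration = 44,730.8694 / 5,543.4200 = 8.06918 half-year periods = 4.03459 years.
Modified duration = D_Mac / (1 + y) = 4.03459 / 1.0415 = 3.87383 years.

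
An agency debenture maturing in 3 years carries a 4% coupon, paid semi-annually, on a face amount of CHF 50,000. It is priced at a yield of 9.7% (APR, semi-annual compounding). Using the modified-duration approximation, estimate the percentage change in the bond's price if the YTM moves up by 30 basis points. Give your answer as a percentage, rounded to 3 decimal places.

-0.813%

Periodic yield y = 0.0485. Modified duration first:
  t   CF        PV=CF/(1+0.0485)^t    t·PV
  1     1,000.00       953.7434       953.7434
  2     1,000.00       909.6266     1,819.2531
  3     1,000.00       867.5504     2,602.6511
  4     1,000.00       827.4205     3,309.6819
  5     1,000.00       789.1468     3,945.7342
  6    51,000.00    38,384.8252   230,308.9512
  Σ                 42,732.3129   242,940.0150
P = 42,732.3129; D_Mac = 5.68516 half-year periods = 2.84258 yrs; D_mod = 2.84258/(1+0.0485) = 2.71109 yrs.
ΔP/P ≈ -D_mod · Δy = -2.71109 × (+0.003) = -0.008133 = -0.8133%.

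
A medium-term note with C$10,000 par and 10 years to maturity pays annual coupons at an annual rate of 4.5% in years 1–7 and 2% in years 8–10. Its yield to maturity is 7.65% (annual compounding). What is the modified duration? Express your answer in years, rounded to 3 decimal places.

7.392 years

Periodic yield y = 0.0765. First find Macaulay duration:
  t   CF        PV=CF/(1+0.0765)^t    t·PV
  1       450.00       418.0214       418.0214
  2       450.00       388.3152       776.6305
  3       450.00       360.7202     1,082.1605
  4       450.00       335.0861     1,340.3443
  5       450.00       311.2736     1,556.3682
  6       450.00       289.1534     1,734.9204
  7       450.00       268.6051     1,880.2358
  8       200.00       110.8965       887.1718
  9       200.00       103.0158       927.1419
  10   10,200.00     4,880.4496    48,804.4958
  Σ                  7,465.5368    59,407.4904
P = 7,465.5368; Macaulay duration = 59,407.4904 / 7,465.5368 = 7.95756 years.
Modified duration = D_Mac / (1 + y) = 7.95756 / 1.0765 = 7.39207 years.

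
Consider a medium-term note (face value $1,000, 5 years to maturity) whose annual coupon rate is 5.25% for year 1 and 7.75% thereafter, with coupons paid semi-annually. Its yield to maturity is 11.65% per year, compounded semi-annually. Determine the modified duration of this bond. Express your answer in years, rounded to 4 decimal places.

4.0253 years

Periodic yield y = 0.05825. First find Macaulay duration:
  t   CF        PV=CF/(1+0.05825)^t    t·PV
  1        26.25        24.8051        24.8051
  2        26.25        23.4397        46.8795
  3        38.75        32.6969        98.0908
  4        38.75        30.8972       123.5887
  5        38.75        29.1965       145.9823
  6        38.75        27.5894       165.5363
  7        38.75        26.0708       182.4954
  8        38.75        24.6357       197.0859
  9        38.75        23.2797       209.5172
  10    1,038.75       589.6961     5,896.9611
  Σ                    832.3071     7,090.9422
P = 832.3071; Macaulay duration = 7,090.9422 / 832.3071 = 8.51962 half-year periods = 4.25981 years.
Modified duration = D_Mac / (1 + y) = 4.25981 / 1.05825 = 4.02534 years.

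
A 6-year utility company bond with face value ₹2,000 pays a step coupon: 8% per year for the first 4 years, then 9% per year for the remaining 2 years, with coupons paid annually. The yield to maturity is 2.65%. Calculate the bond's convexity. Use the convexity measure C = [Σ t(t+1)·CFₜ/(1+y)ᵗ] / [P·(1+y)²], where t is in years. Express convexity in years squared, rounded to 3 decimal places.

32.182

With y = 0.0265:
  t   CF        PV=CF/(1+0.0265)^t    t·PV        t(t+1)·PV
  1       160.00       155.8695       155.8695         311.7389
  2       160.00       151.8456       303.6911         911.0733
  3       160.00       147.9255       443.7766       1,775.1063
  4       160.00       144.1067       576.4268       2,882.1340
  5       180.00       157.9348       789.6738       4,738.0429
  6     2,180.00     1,863.3858    11,180.3145      78,262.2018
  Σ                  2,621.0678    13,449.7523      88,880.2972
P = 2,621.0678.
Convexity = Σ t(t+1)·PV / [P·(1+y)²] = 88,880.2972 / (2,621.0678 × 1.053702) = 32.18173.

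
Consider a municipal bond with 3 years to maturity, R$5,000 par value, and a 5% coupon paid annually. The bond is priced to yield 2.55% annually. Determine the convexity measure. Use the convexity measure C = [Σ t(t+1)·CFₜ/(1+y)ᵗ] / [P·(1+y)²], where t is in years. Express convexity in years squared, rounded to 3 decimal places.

10.724

With y = 0.0255:
  t   CF        PV=CF/(1+0.0255)^t    t·PV        t(t+1)·PV
  1       250.00       243.7835       243.7835         487.5670
  2       250.00       237.7216       475.4432       1,426.3297
  3     5,250.00     4,868.0195    14,604.0585      58,416.2340
  Σ                  5,349.5246    15,323.2853      60,330.1308
P = 5,349.5246.
Convexity = Σ t(t+1)·PV / [P·(1+y)²] = 60,330.1308 / (5,349.5246 × 1.051650) = 10.72378.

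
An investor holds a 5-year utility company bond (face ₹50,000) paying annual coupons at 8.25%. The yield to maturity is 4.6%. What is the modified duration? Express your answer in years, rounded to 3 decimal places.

4.158 years

Periodic yield y = 0.046. First find Macaulay duration:
  t   CF        PV=CF/(1+0.046)^t    t·PV
  1     4,125.00     3,943.5946     3,943.5946
  2     4,125.00     3,770.1670     7,540.3339
  3     4,125.00     3,604.3661    10,813.0984
  4     4,125.00     3,445.8567    13,783.4269
  5    54,125.00    43,225.4464   216,127.2318
  Σ                 57,989.4308   252,207.6856
P = 57,989.4308; Macaulay duration = 252,207.6856 / 57,989.4308 = 4.34920 years.
Modified duration = D_Mac / (1 + y) = 4.34920 / 1.046 = 4.15794 years.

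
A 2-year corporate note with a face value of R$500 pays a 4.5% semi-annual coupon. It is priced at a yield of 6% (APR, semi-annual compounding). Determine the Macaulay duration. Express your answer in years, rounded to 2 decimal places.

Periodic yield y = 0.03. Discount each cash flow and weight by its period:
  t   CF        PV=CF/(1+0.03)^t    t·PV
  1        11.25        10.9223        10.9223
  2        11.25        10.6042        21.2084
  3        11.25        10.2953        30.8860
  4       511.25       454.2390     1,816.9560
  Σ                    486.0609     1,879.9728
Price P = Σ PV = 486.0609.
Macaulay duration = Σ(t·PV) / P = 1,879.9728 / 486.0609 = 3.86777 half-year periods.
In years: 3.86777 / 2 = 1.93389 years.

1.93 years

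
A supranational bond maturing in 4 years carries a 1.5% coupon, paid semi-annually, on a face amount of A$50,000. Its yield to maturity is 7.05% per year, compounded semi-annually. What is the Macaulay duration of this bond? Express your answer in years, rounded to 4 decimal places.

3.8829 years

Periodic yield y = 0.03525. Discount each cash flow and weight by its period:
  t   CF        PV=CF/(1+0.03525)^t    t·PV
  1       375.00       362.2313       362.2313
  2       375.00       349.8975       699.7949
  3       375.00       337.9835     1,013.9506
  4       375.00       326.4753     1,305.9011
  5       375.00       315.3589     1,576.7944
  6       375.00       304.6210     1,827.7260
  7       375.00       294.2487     2,059.7411
  8    50,375.00    38,181.5140   305,452.1123
  Σ                 40,472.3303   314,298.2518
Price P = Σ PV = 40,472.3303.
Macaulay duration = Σ(t·PV) / P = 314,298.2518 / 40,472.3303 = 7.76576 half-year periods.
In years: 7.76576 / 2 = 3.88288 years.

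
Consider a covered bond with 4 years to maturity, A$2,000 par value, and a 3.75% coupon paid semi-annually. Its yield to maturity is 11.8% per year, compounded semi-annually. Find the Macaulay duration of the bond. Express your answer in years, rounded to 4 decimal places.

Periodic yield y = 0.059. Discount each cash flow and weight by its period:
  t   CF        PV=CF/(1+0.059)^t    t·PV
  1        37.50        35.4108        35.4108
  2        37.50        33.4379        66.8759
  3        37.50        31.5750        94.7250
  4        37.50        29.8159       119.2635
  5        37.50        28.1547       140.7737
  6        37.50        26.5862       159.5169
  7        37.50        25.1050       175.7347
  8     2,037.50     1,288.0417    10,304.3339
  Σ                  1,498.1271    11,096.6343
Price P = Σ PV = 1,498.1271.
Macaulay duration = Σ(t·PV) / P = 11,096.6343 / 1,498.1271 = 7.40700 half-year periods.
In years: 7.40700 / 2 = 3.70350 years.

3.7035 years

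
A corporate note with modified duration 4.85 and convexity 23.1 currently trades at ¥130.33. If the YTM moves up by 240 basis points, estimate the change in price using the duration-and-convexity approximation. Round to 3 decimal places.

-¥14.303

Duration effect: -D_mod·Δy = -4.85 × (+0.024) = -0.116400
Convexity effect: ½·C·(Δy)² = 0.5 × 23.1 × (0.024)² = +0.0066528
ΔP/P ≈ -0.116400 + 0.0066528 = -0.1097472
ΔP ≈ 130.33 × (-0.1097472) = -14.303352576.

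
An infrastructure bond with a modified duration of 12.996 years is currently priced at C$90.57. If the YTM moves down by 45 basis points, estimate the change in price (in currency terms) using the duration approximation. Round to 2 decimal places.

+C$5.30

Duration approximation: ΔP/P ≈ -D_mod · Δy = -12.996 × (-0.0045) = +0.058482.
ΔP ≈ 90.57 × (+0.058482) = +5.29671474.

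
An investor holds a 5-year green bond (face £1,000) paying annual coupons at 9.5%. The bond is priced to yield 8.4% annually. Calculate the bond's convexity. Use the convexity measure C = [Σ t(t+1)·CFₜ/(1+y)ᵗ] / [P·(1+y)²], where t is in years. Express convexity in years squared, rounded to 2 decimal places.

With y = 0.084:
  t   CF        PV=CF/(1+0.084)^t    t·PV        t(t+1)·PV
  1        95.00        87.6384        87.6384         175.2768
  2        95.00        80.8472       161.6944         485.0833
  3        95.00        74.5823       223.7469         894.9876
  4        95.00        68.8029       275.2114       1,376.0572
  5     1,095.00       731.5899     3,657.9496      21,947.6974
  Σ                  1,043.4607     4,406.2407      24,879.1021
P = 1,043.4607.
Convexity = Σ t(t+1)·PV / [P·(1+y)²] = 24,879.1021 / (1,043.4607 × 1.175056) = 20.29084.

20.29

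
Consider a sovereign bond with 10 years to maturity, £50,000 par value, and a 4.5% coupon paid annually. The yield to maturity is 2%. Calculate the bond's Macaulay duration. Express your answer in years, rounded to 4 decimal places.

8.4607 years

Periodic yield y = 0.02. Discount each cash flow and weight by its year:
  t   CF        PV=CF/(1+0.02)^t    t·PV
  1     2,250.00     2,205.8824     2,205.8824
  2     2,250.00     2,162.6298     4,325.2595
  3     2,250.00     2,120.2253     6,360.6758
  4     2,250.00     2,078.6522     8,314.6088
  5     2,250.00     2,037.8943    10,189.4716
  6     2,250.00     1,997.9356    11,987.6137
  7     2,250.00     1,958.7604    13,711.3228
  8     2,250.00     1,920.3533    15,362.8267
  9     2,250.00     1,882.6993    16,944.2941
  10   52,250.00    42,863.1987   428,631.9867
  Σ                 61,228.2313   518,033.9420
Price P = Σ PV = 61,228.2313.
Macaulay duration = Σ(t·PV) / P = 518,033.9420 / 61,228.2313 = 8.46070 years.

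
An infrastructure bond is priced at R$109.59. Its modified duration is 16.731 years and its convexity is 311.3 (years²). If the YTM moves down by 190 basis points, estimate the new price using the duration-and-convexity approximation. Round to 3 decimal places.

R$150.585

Duration effect: -D_mod·Δy = -16.731 × (-0.019) = +0.317889
Convexity effect: ½·C·(Δy)² = 0.5 × 311.3 × (-0.019)² = +0.05618965
ΔP/P ≈ +0.317889 + 0.05618965 = +0.37407865
New price ≈ 109.59 × (1 + 0.37407865) = 150.5852792535.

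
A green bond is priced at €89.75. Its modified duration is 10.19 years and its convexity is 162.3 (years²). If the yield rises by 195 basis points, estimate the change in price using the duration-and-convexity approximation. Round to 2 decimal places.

Duration effect: -D_mod·Δy = -10.19 × (+0.0195) = -0.198705
Convexity effect: ½·C·(Δy)² = 0.5 × 162.3 × (0.0195)² = +0.0308572875
ΔP/P ≈ -0.198705 + 0.0308572875 = -0.1678477125
ΔP ≈ 89.75 × (-0.1678477125) = -15.064332196875.

-€15.06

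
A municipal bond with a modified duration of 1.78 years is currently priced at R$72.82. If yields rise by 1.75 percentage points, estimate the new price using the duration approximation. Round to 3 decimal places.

R$70.552

Duration approximation: ΔP/P ≈ -D_mod · Δy = -1.78 × (+0.0175) = -0.031150.
New price ≈ 72.82 × (1 - 0.031150) = 70.551657.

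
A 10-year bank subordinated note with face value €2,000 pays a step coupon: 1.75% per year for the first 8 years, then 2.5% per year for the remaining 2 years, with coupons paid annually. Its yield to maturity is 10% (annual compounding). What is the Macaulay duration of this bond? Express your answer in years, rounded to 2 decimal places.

Periodic yield y = 0.1. Discount each cash flow and weight by its year:
  t   CF        PV=CF/(1+0.1)^t    t·PV
  1        35.00        31.8182        31.8182
  2        35.00        28.9256        57.8512
  3        35.00        26.2960        78.8881
  4        35.00        23.9055        95.6219
  5        35.00        21.7322       108.6612
  6        35.00        19.7566       118.5395
  7        35.00        17.9605       125.7237
  8        35.00        16.3278       130.6221
  9        50.00        21.2049       190.8439
  10    2,050.00       790.3637     7,903.6374
  Σ                    998.2910     8,842.2073
Price P = Σ PV = 998.2910.
Macaulay duration = Σ(t·PV) / P = 8,842.2073 / 998.2910 = 8.85734 years.

8.86 years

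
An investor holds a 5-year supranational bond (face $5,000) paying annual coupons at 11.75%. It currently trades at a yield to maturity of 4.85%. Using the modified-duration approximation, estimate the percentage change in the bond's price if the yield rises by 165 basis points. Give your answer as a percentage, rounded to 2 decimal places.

-6.57%

Periodic yield y = 0.0485. Modified duration first:
  t   CF        PV=CF/(1+0.0485)^t    t·PV
  1       587.50       560.3243       560.3243
  2       587.50       534.4056     1,068.8112
  3       587.50       509.6858     1,529.0575
  4       587.50       486.1095     1,944.4381
  5     5,587.50     4,409.3580    22,046.7901
  Σ                  6,499.8832    27,149.4211
P = 6,499.8832; D_Mac = 4.17691 yrs; D_mod = 4.17691/(1+0.0485) = 3.98370 yrs.
ΔP/P ≈ -D_mod · Δy = -3.98370 × (+0.0165) = -0.065731 = -6.5731%.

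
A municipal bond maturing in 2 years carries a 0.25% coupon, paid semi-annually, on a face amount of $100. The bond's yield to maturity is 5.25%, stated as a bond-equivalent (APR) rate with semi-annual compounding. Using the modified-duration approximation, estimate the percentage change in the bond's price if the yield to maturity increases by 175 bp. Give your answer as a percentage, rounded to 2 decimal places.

Periodic yield y = 0.02625. Modified duration first:
  t   CF        PV=CF/(1+0.02625)^t    t·PV
  1        0.125         0.1218         0.1218
  2        0.125         0.1187         0.2374
  3        0.125         0.1157         0.3470
  4      100.125        90.2672       361.0687
  Σ                     90.6233       361.7748
P = 90.6233; D_Mac = 3.99207 half-year periods = 1.99604 yrs; D_mod = 1.99604/(1+0.02625) = 1.94498 yrs.
ΔP/P ≈ -D_mod · Δy = -1.94498 × (+0.0175) = -0.034037 = -3.4037%.

-3.40%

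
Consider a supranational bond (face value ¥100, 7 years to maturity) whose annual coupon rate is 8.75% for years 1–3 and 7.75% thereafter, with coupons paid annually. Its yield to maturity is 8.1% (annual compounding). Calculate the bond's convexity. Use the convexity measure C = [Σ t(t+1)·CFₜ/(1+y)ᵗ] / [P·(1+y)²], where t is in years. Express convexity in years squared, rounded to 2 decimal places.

34.97

With y = 0.081:
  t   CF        PV=CF/(1+0.081)^t    t·PV        t(t+1)·PV
  1         8.75         8.0944         8.0944          16.1887
  2         8.75         7.4878        14.9757          44.9271
  3         8.75         6.9268        20.7803          83.1213
  4         7.75         5.6754        22.7017         113.5086
  5         7.75         5.2502        26.2508         157.5051
  6         7.75         4.8568        29.1406         203.9843
  7       107.75        62.4651       437.2557       3,498.0455
  Σ                    100.7564       559.1992       4,117.2805
P = 100.7564.
Convexity = Σ t(t+1)·PV / [P·(1+y)²] = 4,117.2805 / (100.7564 × 1.168561) = 34.96925.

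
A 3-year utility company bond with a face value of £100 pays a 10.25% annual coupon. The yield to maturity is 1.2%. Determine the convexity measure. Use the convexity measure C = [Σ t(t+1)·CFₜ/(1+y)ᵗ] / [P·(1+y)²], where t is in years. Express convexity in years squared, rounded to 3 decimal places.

With y = 0.012:
  t   CF        PV=CF/(1+0.012)^t    t·PV        t(t+1)·PV
  1        10.25        10.1285        10.1285          20.2569
  2        10.25        10.0084        20.0167          60.0501
  3       110.25       106.3744       319.1232       1,276.4926
  Σ                    126.5112       349.2683       1,356.7997
P = 126.5112.
Convexity = Σ t(t+1)·PV / [P·(1+y)²] = 1,356.7997 / (126.5112 × 1.024144) = 10.47191.

10.472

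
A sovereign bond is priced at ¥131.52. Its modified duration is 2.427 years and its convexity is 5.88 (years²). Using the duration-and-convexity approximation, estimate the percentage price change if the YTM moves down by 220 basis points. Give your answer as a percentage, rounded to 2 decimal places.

Duration effect: -D_mod·Δy = -2.427 × (-0.022) = +0.053394
Convexity effect: ½·C·(Δy)² = 0.5 × 5.88 × (-0.022)² = +0.00142296
ΔP/P ≈ +0.053394 + 0.00142296 = +0.05481696
= +5.481696%.

+5.48%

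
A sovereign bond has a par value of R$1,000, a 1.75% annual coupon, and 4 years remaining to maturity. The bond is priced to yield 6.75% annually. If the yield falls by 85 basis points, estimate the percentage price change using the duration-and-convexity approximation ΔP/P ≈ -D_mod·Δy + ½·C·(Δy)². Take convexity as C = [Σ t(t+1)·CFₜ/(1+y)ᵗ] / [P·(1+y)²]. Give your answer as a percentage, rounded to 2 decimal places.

With y = 0.0675:
  t   CF        PV=CF/(1+0.0675)^t    t·PV        t(t+1)·PV
  1        17.50        16.3934        16.3934          32.7869
  2        17.50        15.3569        30.7137          92.1411
  3        17.50        14.3858        43.1574         172.6298
  4     1,017.50       783.5431     3,134.1723      15,670.8617
  Σ                    829.6792     3,224.4369      15,968.4195
P = 829.6792; D_Mac = 3.88637 yrs; D_mod = 3.64062 yrs; C = 16.88947.
Duration effect: -3.64062 × (-0.0085) = +0.030945
Convexity effect: 0.5 × 16.88947 × (-0.0085)² = +0.0006101
ΔP/P ≈ +0.030945 + 0.0006101 = +0.031555 = +3.1555%.

+3.16%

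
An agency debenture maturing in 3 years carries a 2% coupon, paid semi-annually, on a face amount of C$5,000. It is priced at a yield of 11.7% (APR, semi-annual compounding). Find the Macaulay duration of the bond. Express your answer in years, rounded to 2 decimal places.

2.91 years

Periodic yield y = 0.0585. Discount each cash flow and weight by its period:
  t   CF        PV=CF/(1+0.0585)^t    t·PV
  1        50.00        47.2367        47.2367
  2        50.00        44.6260        89.2521
  3        50.00        42.1597       126.4791
  4        50.00        39.8297       159.3186
  5        50.00        37.6284       188.1420
  6     5,050.00     3,590.4279    21,542.5671
  Σ                  3,801.9083    22,152.9955
Price P = Σ PV = 3,801.9083.
Macaulay duration = Σ(t·PV) / P = 22,152.9955 / 3,801.9083 = 5.82681 half-year periods.
In years: 5.82681 / 2 = 2.91340 years.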